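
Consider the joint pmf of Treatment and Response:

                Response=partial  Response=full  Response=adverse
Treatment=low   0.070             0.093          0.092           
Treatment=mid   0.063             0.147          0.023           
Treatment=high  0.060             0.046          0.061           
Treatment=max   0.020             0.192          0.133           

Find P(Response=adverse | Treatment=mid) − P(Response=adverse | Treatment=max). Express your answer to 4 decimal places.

-0.2868

P(Treatment=mid) = 0.063 + 0.147 + 0.023 = 0.233; P(Response=adverse | Treatment=mid) = 0.023/0.233 = 0.09871.
P(Treatment=max) = 0.020 + 0.192 + 0.133 = 0.345; P(Response=adverse | Treatment=max) = 0.133/0.345 = 0.38551.
Difference = -0.2868.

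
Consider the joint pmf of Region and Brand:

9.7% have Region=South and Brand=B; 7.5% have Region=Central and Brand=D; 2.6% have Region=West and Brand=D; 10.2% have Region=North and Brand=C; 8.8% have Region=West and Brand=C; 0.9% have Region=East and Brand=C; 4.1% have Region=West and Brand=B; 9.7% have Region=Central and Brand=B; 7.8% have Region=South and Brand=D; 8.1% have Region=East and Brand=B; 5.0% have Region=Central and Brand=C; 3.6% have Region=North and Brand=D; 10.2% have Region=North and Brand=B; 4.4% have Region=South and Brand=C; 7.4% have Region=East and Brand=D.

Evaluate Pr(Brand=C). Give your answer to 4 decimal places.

0.2930

P(Brand=C) = 0.102 + 0.044 + 0.009 + 0.088 + 0.050 = 0.293.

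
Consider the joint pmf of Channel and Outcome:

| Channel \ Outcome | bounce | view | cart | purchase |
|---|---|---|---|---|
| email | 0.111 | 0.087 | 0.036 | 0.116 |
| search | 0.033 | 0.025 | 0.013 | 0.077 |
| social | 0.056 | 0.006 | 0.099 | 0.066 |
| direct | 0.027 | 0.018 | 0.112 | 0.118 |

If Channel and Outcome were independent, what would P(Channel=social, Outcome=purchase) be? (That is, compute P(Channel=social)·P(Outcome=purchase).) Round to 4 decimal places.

P(Channel=social) = 0.056 + 0.006 + 0.099 + 0.066 = 0.227.
P(Outcome=purchase) = 0.116 + 0.077 + 0.066 + 0.118 = 0.377.
Product: 0.227 × 0.377 = 0.0856.

0.0856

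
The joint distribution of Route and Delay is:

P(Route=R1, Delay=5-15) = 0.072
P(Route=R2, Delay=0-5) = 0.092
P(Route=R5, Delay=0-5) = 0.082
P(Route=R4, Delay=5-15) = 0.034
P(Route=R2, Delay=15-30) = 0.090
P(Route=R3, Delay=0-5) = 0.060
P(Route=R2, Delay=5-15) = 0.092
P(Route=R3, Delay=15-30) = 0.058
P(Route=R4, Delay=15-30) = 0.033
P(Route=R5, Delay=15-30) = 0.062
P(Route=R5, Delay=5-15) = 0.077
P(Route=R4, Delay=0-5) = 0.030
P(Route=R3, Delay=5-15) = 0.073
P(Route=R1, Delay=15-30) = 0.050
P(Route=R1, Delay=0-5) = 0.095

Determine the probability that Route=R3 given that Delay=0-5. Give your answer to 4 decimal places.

0.1671

P(Delay=0-5) = 0.095 + 0.092 + 0.060 + 0.030 + 0.082 = 0.359.
P(Route=R3 | Delay=0-5) = 0.060/0.359 = 0.1671.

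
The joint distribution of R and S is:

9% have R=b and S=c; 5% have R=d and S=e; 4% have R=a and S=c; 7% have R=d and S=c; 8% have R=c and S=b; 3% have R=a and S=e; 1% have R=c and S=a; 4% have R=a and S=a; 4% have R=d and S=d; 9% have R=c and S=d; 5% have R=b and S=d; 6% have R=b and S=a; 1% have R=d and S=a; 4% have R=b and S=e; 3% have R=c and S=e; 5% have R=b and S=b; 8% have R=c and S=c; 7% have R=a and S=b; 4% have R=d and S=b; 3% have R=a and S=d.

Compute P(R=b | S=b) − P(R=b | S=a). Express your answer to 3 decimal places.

-0.292

P(S=b) = 0.07 + 0.05 + 0.08 + 0.04 = 0.24; P(R=b | S=b) = 0.05/0.24 = 0.2083.
P(S=a) = 0.04 + 0.06 + 0.01 + 0.01 = 0.12; P(R=b | S=a) = 0.06/0.12 = 0.5000.
Difference = -0.292.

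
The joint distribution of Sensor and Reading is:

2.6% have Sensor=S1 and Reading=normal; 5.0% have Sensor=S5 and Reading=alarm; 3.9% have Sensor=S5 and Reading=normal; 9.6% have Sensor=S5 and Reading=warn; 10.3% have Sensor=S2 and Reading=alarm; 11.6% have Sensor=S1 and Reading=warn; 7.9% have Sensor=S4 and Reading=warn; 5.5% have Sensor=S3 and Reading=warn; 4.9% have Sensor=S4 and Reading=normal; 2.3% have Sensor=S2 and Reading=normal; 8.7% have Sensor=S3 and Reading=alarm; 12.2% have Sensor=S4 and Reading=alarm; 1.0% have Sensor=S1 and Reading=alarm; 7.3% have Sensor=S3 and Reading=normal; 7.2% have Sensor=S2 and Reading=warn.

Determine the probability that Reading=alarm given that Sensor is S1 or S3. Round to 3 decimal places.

P(Sensor=S1) = 0.026 + 0.116 + 0.010 = 0.152.
P(Sensor=S3) = 0.073 + 0.055 + 0.087 = 0.215.
P(Sensor ∈ {S1, S3}) = 0.152 + 0.215 = 0.367; P(Reading=alarm, Sensor ∈ {S1, S3}) = 0.010 + 0.087 = 0.097.
P(Reading=alarm | Sensor ∈ {S1, S3}) = 0.097/0.367 = 0.264.

0.264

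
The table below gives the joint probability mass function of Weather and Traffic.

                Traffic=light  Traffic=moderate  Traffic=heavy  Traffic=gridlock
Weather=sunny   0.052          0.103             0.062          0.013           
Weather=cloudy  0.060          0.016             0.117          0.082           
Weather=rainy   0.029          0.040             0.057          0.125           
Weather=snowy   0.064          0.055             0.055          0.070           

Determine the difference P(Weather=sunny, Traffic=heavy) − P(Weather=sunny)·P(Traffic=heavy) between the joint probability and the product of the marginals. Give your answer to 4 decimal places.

P(Weather=sunny) = 0.052 + 0.103 + 0.062 + 0.013 = 0.230.
P(Traffic=heavy) = 0.062 + 0.117 + 0.057 + 0.055 = 0.291.
P(Weather=sunny, Traffic=heavy) − P(Weather=sunny)P(Traffic=heavy) = 0.062 − 0.230×0.291 = -0.0049.

-0.0049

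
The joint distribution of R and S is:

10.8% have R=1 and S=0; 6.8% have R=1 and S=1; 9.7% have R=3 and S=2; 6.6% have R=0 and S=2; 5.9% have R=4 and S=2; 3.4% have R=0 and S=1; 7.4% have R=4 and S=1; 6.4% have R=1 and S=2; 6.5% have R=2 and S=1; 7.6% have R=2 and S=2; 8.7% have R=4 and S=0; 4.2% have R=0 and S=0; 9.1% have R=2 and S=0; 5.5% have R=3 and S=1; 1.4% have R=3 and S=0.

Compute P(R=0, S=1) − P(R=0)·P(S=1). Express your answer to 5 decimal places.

P(R=0) = 0.042 + 0.034 + 0.066 = 0.142.
P(S=1) = 0.034 + 0.068 + 0.065 + 0.055 + 0.074 = 0.296.
P(R=0, S=1) − P(R=0)P(S=1) = 0.034 − 0.142×0.296 = -0.00803.

-0.00803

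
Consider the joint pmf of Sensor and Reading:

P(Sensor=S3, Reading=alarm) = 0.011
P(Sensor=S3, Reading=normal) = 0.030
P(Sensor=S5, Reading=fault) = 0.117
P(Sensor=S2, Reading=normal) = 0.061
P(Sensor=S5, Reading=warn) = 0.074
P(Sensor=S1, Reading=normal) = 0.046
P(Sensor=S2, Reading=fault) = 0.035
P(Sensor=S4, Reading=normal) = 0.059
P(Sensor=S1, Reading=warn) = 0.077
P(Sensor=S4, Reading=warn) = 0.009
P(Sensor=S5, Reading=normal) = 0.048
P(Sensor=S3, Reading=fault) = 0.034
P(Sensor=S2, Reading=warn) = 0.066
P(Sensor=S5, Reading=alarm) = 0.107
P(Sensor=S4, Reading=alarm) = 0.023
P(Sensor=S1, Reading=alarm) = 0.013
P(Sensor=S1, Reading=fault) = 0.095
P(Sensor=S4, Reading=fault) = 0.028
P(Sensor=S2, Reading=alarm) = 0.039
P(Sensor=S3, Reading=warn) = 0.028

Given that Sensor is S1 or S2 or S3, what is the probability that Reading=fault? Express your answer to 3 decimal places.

0.307

P(Sensor=S1) = 0.046 + 0.077 + 0.013 + 0.095 = 0.231.
P(Sensor=S2) = 0.061 + 0.066 + 0.039 + 0.035 = 0.201.
P(Sensor=S3) = 0.030 + 0.028 + 0.011 + 0.034 = 0.103.
P(Sensor ∈ {S1, S2, S3}) = 0.231 + 0.201 + 0.103 = 0.535; P(Reading=fault, Sensor ∈ {S1, S2, S3}) = 0.095 + 0.035 + 0.034 = 0.164.
P(Reading=fault | Sensor ∈ {S1, S2, S3}) = 0.164/0.535 = 0.307.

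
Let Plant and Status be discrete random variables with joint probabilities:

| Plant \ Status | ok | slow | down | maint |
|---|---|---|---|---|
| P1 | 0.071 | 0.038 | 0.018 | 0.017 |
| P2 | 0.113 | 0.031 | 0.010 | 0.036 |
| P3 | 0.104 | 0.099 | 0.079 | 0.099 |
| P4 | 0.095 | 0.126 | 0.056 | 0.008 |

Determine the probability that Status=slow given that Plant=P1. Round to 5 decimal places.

0.26389

P(Plant=P1) = 0.071 + 0.038 + 0.018 + 0.017 = 0.144.
P(Status=slow | Plant=P1) = 0.038/0.144 = 0.26389.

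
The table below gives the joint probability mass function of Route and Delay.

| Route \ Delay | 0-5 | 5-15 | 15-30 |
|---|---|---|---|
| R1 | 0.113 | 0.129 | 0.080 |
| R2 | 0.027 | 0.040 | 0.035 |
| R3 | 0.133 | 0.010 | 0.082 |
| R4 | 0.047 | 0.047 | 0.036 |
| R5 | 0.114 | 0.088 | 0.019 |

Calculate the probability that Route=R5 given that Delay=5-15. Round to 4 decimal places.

P(Delay=5-15) = 0.129 + 0.040 + 0.010 + 0.047 + 0.088 = 0.314.
P(Route=R5 | Delay=5-15) = 0.088/0.314 = 0.2803.

0.2803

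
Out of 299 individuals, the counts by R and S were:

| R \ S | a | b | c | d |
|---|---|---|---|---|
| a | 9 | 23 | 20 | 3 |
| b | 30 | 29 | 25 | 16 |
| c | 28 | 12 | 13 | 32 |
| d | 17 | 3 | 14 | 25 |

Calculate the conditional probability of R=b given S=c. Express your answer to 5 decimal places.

0.34722

Total with S=c: 20 + 25 + 13 + 14 = 72.
P(R=b | S=c) = 25/72 = 0.34722.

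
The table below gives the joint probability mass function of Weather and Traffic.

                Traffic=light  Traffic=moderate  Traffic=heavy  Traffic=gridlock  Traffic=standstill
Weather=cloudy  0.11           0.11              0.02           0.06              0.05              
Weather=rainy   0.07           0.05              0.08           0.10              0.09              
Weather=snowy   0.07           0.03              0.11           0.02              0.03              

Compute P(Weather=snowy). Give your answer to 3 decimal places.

P(Weather=snowy) = 0.07 + 0.03 + 0.11 + 0.02 + 0.03 = 0.26.

0.260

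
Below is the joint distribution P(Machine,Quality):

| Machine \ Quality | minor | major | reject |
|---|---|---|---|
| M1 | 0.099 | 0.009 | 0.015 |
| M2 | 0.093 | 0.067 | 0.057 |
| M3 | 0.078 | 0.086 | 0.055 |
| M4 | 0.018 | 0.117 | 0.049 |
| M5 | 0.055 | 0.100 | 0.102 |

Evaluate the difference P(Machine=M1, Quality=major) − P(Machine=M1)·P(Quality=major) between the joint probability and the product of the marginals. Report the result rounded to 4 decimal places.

-0.0376

P(Machine=M1) = 0.099 + 0.009 + 0.015 = 0.123.
P(Quality=major) = 0.009 + 0.067 + 0.086 + 0.117 + 0.100 = 0.379.
P(Machine=M1, Quality=major) − P(Machine=M1)P(Quality=major) = 0.009 − 0.123×0.379 = -0.0376.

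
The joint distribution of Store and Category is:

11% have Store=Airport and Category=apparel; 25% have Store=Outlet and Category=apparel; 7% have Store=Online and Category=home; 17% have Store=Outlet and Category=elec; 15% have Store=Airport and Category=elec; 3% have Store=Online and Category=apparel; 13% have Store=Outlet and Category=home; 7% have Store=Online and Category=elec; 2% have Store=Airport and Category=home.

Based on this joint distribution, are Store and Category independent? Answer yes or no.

P(Store=Outlet) = 0.55 and P(Category=elec) = 0.39, so their product is 0.2145, but P(Store=Outlet, Category=elec) = 0.17. Since these differ, Store and Category are not independent.

no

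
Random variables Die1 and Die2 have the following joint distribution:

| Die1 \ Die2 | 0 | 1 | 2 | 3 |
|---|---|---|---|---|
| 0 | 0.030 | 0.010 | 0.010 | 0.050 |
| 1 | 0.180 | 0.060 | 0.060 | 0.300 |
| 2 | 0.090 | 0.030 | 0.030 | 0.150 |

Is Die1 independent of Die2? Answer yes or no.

yes

Every cell satisfies P(Die1,Die2) = P(Die1)·P(Die2). For instance P(Die1=0) = 0.100, P(Die2=3) = 0.500, and 0.100×0.500 = 0.050 matches the joint entry. So Die1 and Die2 are independent.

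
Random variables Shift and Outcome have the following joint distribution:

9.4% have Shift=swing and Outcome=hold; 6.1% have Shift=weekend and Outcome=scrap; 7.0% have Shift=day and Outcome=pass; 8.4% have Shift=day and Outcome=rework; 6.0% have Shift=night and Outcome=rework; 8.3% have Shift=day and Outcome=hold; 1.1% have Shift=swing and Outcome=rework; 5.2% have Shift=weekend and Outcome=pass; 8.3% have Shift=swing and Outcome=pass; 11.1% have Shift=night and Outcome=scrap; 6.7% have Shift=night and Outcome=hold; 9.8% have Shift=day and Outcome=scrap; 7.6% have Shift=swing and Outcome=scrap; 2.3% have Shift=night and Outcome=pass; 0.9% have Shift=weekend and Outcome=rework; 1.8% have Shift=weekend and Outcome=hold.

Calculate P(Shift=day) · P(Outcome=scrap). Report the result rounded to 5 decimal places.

0.11591

P(Shift=day) = 0.070 + 0.084 + 0.098 + 0.083 = 0.335.
P(Outcome=scrap) = 0.098 + 0.076 + 0.111 + 0.061 = 0.346.
Product: 0.335 × 0.346 = 0.11591.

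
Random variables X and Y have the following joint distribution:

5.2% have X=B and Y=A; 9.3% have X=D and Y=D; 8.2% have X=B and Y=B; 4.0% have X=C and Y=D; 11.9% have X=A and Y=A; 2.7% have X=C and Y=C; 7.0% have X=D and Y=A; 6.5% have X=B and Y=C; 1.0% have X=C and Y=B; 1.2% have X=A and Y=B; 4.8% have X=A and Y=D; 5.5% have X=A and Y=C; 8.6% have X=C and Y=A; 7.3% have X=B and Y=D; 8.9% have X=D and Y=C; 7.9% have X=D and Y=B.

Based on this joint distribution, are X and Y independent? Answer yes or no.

no

P(X=A) = 0.234 and P(Y=A) = 0.327, so their product is 0.07652, but P(X=A, Y=A) = 0.119. Since these differ, X and Y are not independent.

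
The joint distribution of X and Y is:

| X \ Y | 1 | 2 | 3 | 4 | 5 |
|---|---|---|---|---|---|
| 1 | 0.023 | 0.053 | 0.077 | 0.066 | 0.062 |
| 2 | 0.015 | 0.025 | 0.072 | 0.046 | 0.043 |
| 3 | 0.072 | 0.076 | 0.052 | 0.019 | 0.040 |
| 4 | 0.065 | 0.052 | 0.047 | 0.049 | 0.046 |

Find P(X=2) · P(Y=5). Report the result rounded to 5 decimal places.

0.03839

P(X=2) = 0.015 + 0.025 + 0.072 + 0.046 + 0.043 = 0.201.
P(Y=5) = 0.062 + 0.043 + 0.040 + 0.046 = 0.191.
Product: 0.201 × 0.191 = 0.03839.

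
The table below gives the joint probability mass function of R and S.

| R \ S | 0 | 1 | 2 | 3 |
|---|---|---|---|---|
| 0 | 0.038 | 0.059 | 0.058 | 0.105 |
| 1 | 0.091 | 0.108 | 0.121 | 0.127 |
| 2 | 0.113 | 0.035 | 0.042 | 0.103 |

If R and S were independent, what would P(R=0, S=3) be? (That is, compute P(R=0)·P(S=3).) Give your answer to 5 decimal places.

P(R=0) = 0.038 + 0.059 + 0.058 + 0.105 = 0.260.
P(S=3) = 0.105 + 0.127 + 0.103 = 0.335.
Product: 0.260 × 0.335 = 0.08710.

0.08710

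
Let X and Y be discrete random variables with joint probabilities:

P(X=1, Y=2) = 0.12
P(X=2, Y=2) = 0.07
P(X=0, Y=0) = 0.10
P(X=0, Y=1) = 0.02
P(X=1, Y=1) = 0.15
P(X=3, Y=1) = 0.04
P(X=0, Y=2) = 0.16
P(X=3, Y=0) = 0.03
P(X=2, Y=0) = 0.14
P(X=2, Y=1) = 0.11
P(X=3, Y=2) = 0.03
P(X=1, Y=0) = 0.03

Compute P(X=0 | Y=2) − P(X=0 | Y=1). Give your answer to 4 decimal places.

0.3586

P(Y=2) = 0.16 + 0.12 + 0.07 + 0.03 = 0.38; P(X=0 | Y=2) = 0.16/0.38 = 0.42105.
P(Y=1) = 0.02 + 0.15 + 0.11 + 0.04 = 0.32; P(X=0 | Y=1) = 0.02/0.32 = 0.06250.
Difference = 0.3586.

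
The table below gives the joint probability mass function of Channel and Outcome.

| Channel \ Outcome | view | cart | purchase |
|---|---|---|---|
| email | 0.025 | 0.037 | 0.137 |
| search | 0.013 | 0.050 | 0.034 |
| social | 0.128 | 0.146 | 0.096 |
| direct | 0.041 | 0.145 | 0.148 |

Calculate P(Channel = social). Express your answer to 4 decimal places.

0.3700

P(Channel=social) = 0.128 + 0.146 + 0.096 = 0.370.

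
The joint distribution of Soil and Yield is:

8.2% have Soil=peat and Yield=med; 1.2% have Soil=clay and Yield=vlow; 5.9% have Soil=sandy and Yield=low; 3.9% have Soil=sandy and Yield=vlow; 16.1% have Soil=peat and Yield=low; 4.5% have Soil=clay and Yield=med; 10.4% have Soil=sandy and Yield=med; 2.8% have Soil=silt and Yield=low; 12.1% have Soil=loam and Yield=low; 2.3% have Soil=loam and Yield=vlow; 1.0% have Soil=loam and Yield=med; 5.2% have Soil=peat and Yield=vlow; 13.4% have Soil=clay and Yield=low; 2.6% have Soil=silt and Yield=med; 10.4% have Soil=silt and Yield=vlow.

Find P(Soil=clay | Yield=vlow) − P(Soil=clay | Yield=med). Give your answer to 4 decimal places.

-0.1164

P(Yield=vlow) = 0.039 + 0.023 + 0.012 + 0.104 + 0.052 = 0.230; P(Soil=clay | Yield=vlow) = 0.012/0.230 = 0.05217.
P(Yield=med) = 0.104 + 0.010 + 0.045 + 0.026 + 0.082 = 0.267; P(Soil=clay | Yield=med) = 0.045/0.267 = 0.16854.
Difference = -0.1164.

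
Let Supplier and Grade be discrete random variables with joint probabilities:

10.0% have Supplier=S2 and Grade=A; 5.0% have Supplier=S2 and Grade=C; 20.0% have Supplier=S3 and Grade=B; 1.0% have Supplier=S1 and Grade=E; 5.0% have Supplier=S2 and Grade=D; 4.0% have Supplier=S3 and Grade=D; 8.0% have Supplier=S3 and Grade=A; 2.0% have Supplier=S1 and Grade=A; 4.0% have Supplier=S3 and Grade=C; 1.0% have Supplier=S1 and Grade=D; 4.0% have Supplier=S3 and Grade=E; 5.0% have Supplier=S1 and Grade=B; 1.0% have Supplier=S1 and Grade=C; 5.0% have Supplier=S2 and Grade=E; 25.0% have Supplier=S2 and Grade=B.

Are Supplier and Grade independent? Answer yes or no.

yes

Every cell satisfies P(Supplier,Grade) = P(Supplier)·P(Grade). For instance P(Supplier=S3) = 0.400, P(Grade=B) = 0.500, and 0.400×0.500 = 0.200 matches the joint entry. So Supplier and Grade are independent.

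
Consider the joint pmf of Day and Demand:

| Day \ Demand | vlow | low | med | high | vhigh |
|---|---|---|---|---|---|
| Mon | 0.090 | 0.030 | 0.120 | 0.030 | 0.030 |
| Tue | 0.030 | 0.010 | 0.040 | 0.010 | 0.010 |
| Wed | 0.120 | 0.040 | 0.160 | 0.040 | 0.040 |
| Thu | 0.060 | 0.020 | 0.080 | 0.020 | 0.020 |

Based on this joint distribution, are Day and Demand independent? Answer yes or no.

Every cell satisfies P(Day,Demand) = P(Day)·P(Demand). For instance P(Day=Tue) = 0.100, P(Demand=high) = 0.100, and 0.100×0.100 = 0.010 matches the joint entry. So Day and Demand are independent.

yes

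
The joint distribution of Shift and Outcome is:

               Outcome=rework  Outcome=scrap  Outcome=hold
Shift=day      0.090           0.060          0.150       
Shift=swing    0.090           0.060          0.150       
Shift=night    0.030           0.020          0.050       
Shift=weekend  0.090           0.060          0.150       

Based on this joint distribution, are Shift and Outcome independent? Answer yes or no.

yes

Every cell satisfies P(Shift,Outcome) = P(Shift)·P(Outcome). For instance P(Shift=weekend) = 0.300, P(Outcome=rework) = 0.300, and 0.300×0.300 = 0.090 matches the joint entry. So Shift and Outcome are independent.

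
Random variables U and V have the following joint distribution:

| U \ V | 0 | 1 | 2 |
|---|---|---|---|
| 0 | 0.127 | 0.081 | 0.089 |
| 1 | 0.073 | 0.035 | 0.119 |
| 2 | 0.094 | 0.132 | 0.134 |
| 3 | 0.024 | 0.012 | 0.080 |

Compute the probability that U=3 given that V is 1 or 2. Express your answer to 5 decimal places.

P(V=1) = 0.081 + 0.035 + 0.132 + 0.012 = 0.260.
P(V=2) = 0.089 + 0.119 + 0.134 + 0.080 = 0.422.
P(V ∈ {1, 2}) = 0.260 + 0.422 = 0.682; P(U=3, V ∈ {1, 2}) = 0.012 + 0.080 = 0.092.
P(U=3 | V ∈ {1, 2}) = 0.092/0.682 = 0.13490.

0.13490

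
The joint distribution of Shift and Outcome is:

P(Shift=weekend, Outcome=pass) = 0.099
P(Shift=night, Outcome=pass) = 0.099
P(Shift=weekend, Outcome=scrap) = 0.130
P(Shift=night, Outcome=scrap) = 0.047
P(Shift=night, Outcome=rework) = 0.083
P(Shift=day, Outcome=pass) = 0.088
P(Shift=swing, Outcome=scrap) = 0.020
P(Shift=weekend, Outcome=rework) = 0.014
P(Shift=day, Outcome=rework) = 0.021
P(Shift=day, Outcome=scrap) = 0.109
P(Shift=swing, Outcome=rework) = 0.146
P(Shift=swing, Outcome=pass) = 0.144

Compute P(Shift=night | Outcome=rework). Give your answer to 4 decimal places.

P(Outcome=rework) = 0.021 + 0.146 + 0.083 + 0.014 = 0.264.
P(Shift=night | Outcome=rework) = 0.083/0.264 = 0.3144.

0.3144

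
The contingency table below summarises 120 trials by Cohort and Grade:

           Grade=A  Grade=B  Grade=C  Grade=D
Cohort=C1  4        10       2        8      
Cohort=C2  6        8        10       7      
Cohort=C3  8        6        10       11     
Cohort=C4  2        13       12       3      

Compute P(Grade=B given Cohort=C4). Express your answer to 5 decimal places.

0.43333

Total with Cohort=C4: 2 + 13 + 12 + 3 = 30.
P(Grade=B | Cohort=C4) = 13/30 = 0.43333.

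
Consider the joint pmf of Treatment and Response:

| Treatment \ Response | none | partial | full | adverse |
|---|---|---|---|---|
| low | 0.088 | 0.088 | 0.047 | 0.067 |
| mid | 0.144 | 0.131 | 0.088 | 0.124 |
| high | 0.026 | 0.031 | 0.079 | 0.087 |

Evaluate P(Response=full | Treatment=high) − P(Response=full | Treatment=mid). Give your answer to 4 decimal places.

0.1736

P(Treatment=high) = 0.026 + 0.031 + 0.079 + 0.087 = 0.223; P(Response=full | Treatment=high) = 0.079/0.223 = 0.35426.
P(Treatment=mid) = 0.144 + 0.131 + 0.088 + 0.124 = 0.487; P(Response=full | Treatment=mid) = 0.088/0.487 = 0.18070.
Difference = 0.1736.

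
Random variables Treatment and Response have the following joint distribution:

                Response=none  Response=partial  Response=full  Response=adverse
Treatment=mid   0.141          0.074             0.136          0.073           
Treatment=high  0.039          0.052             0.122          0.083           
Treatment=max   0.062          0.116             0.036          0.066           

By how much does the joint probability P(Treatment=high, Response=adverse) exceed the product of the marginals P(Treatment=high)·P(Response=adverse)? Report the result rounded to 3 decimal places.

P(Treatment=high) = 0.039 + 0.052 + 0.122 + 0.083 = 0.296.
P(Response=adverse) = 0.073 + 0.083 + 0.066 = 0.222.
P(Treatment=high, Response=adverse) − P(Treatment=high)P(Response=adverse) = 0.083 − 0.296×0.222 = 0.017.

0.017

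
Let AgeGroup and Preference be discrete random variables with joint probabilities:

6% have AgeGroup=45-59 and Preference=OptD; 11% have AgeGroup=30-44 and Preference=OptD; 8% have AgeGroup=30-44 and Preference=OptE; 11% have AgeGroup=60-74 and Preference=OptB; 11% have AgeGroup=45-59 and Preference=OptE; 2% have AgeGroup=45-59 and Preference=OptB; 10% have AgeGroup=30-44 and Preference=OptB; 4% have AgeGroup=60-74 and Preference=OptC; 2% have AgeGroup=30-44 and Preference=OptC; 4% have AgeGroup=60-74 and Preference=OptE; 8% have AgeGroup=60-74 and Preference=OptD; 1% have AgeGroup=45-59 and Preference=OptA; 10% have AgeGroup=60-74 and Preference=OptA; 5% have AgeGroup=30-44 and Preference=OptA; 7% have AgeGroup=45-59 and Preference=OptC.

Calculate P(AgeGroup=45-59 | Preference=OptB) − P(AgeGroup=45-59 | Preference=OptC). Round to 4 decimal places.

-0.4515

P(Preference=OptB) = 0.10 + 0.02 + 0.11 = 0.23; P(AgeGroup=45-59 | Preference=OptB) = 0.02/0.23 = 0.08696.
P(Preference=OptC) = 0.02 + 0.07 + 0.04 = 0.13; P(AgeGroup=45-59 | Preference=OptC) = 0.07/0.13 = 0.53846.
Difference = -0.4515.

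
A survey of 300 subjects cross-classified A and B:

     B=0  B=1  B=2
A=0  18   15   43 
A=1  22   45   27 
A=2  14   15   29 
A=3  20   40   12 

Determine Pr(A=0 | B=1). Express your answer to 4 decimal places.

Total with B=1: 15 + 45 + 15 + 40 = 115.
P(A=0 | B=1) = 15/115 = 0.1304.

0.1304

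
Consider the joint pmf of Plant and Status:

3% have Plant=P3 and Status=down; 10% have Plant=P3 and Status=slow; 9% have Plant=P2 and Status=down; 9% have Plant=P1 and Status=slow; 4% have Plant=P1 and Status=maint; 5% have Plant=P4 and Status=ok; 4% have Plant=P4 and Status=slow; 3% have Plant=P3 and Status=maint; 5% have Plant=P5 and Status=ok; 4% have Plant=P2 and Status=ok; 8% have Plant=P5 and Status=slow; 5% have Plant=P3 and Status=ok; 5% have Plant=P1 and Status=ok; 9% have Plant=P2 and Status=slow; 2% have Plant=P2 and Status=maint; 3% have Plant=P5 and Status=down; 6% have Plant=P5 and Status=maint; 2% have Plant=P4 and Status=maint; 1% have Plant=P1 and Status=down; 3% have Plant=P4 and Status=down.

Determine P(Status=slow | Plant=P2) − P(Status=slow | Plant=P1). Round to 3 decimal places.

-0.099

P(Plant=P2) = 0.04 + 0.09 + 0.09 + 0.02 = 0.24; P(Status=slow | Plant=P2) = 0.09/0.24 = 0.3750.
P(Plant=P1) = 0.05 + 0.09 + 0.01 + 0.04 = 0.19; P(Status=slow | Plant=P1) = 0.09/0.19 = 0.4737.
Difference = -0.099.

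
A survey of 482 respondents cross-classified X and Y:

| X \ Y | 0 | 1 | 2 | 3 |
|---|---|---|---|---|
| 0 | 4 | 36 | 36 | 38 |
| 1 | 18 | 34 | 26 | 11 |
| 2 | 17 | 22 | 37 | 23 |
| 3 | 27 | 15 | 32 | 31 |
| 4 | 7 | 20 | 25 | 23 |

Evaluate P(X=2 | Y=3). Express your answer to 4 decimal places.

0.1825

Total with Y=3: 38 + 11 + 23 + 31 + 23 = 126.
P(X=2 | Y=3) = 23/126 = 0.1825.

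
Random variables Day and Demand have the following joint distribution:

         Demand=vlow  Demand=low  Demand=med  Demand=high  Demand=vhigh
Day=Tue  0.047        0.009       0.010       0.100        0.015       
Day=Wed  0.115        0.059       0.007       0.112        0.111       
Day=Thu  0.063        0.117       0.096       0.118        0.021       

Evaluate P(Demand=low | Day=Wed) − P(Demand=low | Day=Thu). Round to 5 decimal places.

P(Day=Wed) = 0.115 + 0.059 + 0.007 + 0.112 + 0.111 = 0.404; P(Demand=low | Day=Wed) = 0.059/0.404 = 0.146040.
P(Day=Thu) = 0.063 + 0.117 + 0.096 + 0.118 + 0.021 = 0.415; P(Demand=low | Day=Thu) = 0.117/0.415 = 0.281928.
Difference = -0.13589.

-0.13589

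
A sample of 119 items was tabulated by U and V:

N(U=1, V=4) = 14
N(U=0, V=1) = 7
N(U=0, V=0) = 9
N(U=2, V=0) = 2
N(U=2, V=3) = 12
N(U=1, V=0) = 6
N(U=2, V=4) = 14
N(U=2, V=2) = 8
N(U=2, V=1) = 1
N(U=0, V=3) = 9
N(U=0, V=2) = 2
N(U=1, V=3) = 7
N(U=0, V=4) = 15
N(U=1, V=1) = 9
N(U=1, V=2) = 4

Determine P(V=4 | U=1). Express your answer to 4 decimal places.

0.3500

Total with U=1: 6 + 9 + 4 + 7 + 14 = 40.
P(V=4 | U=1) = 14/40 = 0.3500.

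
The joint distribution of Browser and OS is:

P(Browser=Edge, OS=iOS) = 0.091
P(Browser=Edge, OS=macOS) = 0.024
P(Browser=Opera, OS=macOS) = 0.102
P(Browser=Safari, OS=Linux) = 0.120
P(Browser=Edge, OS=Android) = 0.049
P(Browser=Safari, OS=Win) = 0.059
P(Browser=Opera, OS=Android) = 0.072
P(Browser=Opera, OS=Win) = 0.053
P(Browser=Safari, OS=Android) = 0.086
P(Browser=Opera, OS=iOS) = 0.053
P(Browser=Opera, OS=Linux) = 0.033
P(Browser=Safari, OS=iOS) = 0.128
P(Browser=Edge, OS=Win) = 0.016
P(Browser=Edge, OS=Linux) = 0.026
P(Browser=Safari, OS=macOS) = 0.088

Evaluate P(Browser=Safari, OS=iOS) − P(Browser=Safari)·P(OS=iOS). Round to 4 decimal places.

-0.0028

P(Browser=Safari) = 0.059 + 0.088 + 0.120 + 0.128 + 0.086 = 0.481.
P(OS=iOS) = 0.128 + 0.091 + 0.053 = 0.272.
P(Browser=Safari, OS=iOS) − P(Browser=Safari)P(OS=iOS) = 0.128 − 0.481×0.272 = -0.0028.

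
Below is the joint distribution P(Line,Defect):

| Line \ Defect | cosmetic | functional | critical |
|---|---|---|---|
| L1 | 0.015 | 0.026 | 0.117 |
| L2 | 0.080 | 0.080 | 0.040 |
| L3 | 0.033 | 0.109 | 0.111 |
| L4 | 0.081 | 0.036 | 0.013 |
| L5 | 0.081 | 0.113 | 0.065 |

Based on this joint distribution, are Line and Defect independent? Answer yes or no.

no

P(Line=L1) = 0.158 and P(Defect=critical) = 0.346, so their product is 0.05467, but P(Line=L1, Defect=critical) = 0.117. Since these differ, Line and Defect are not independent.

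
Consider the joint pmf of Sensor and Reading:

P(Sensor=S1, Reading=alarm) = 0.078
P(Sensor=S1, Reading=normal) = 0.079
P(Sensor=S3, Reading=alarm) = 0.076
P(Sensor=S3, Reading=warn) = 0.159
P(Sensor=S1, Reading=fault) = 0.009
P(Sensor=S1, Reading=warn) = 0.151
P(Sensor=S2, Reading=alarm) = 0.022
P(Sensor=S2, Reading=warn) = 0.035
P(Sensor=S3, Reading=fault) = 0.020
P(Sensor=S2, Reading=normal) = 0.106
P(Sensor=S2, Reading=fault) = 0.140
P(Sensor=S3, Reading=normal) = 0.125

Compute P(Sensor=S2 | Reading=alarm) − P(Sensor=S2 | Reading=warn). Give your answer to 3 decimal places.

0.024

P(Reading=alarm) = 0.078 + 0.022 + 0.076 = 0.176; P(Sensor=S2 | Reading=alarm) = 0.022/0.176 = 0.1250.
P(Reading=warn) = 0.151 + 0.035 + 0.159 = 0.345; P(Sensor=S2 | Reading=warn) = 0.035/0.345 = 0.1014.
Difference = 0.024.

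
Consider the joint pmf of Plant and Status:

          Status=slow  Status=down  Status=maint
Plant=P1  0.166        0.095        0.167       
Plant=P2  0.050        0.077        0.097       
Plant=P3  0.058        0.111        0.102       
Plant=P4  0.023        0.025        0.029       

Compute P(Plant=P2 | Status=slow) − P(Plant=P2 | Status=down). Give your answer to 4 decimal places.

P(Status=slow) = 0.166 + 0.050 + 0.058 + 0.023 = 0.297; P(Plant=P2 | Status=slow) = 0.050/0.297 = 0.16835.
P(Status=down) = 0.095 + 0.077 + 0.111 + 0.025 = 0.308; P(Plant=P2 | Status=down) = 0.077/0.308 = 0.25000.
Difference = -0.0816.

-0.0816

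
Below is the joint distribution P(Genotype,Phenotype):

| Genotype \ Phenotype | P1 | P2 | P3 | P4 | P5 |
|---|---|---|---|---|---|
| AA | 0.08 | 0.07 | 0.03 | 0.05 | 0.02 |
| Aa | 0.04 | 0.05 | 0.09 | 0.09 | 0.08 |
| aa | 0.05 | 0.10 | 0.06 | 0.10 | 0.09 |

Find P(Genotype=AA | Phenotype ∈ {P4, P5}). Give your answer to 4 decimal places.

0.1628

P(Phenotype=P4) = 0.05 + 0.09 + 0.10 = 0.24.
P(Phenotype=P5) = 0.02 + 0.08 + 0.09 = 0.19.
P(Phenotype ∈ {P4, P5}) = 0.24 + 0.19 = 0.43; P(Genotype=AA, Phenotype ∈ {P4, P5}) = 0.05 + 0.02 = 0.07.
P(Genotype=AA | Phenotype ∈ {P4, P5}) = 0.07/0.43 = 0.1628.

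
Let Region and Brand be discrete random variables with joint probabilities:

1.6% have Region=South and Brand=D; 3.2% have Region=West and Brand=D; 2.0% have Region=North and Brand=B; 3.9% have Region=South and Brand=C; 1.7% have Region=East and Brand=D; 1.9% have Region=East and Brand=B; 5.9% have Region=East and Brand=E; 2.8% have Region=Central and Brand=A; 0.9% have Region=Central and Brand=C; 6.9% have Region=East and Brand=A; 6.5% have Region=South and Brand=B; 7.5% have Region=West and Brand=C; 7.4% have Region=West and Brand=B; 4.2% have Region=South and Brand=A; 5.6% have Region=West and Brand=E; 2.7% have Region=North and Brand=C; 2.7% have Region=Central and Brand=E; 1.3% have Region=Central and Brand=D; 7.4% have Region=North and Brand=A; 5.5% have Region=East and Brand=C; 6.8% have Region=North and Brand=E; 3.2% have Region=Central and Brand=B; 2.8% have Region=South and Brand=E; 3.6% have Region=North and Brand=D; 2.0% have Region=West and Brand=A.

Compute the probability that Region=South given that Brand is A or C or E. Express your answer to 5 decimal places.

P(Brand=A) = 0.074 + 0.042 + 0.069 + 0.020 + 0.028 = 0.233.
P(Brand=C) = 0.027 + 0.039 + 0.055 + 0.075 + 0.009 = 0.205.
P(Brand=E) = 0.068 + 0.028 + 0.059 + 0.056 + 0.027 = 0.238.
P(Brand ∈ {A, C, E}) = 0.233 + 0.205 + 0.238 = 0.676; P(Region=South, Brand ∈ {A, C, E}) = 0.042 + 0.039 + 0.028 = 0.109.
P(Region=South | Brand ∈ {A, C, E}) = 0.109/0.676 = 0.16124.

0.16124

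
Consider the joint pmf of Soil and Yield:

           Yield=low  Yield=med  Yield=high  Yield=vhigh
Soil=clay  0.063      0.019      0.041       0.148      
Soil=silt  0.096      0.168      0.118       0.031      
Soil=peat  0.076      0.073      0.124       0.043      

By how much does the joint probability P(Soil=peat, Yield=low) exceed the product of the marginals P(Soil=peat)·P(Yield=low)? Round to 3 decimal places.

0.002

P(Soil=peat) = 0.076 + 0.073 + 0.124 + 0.043 = 0.316.
P(Yield=low) = 0.063 + 0.096 + 0.076 = 0.235.
P(Soil=peat, Yield=low) − P(Soil=peat)P(Yield=low) = 0.076 − 0.316×0.235 = 0.002.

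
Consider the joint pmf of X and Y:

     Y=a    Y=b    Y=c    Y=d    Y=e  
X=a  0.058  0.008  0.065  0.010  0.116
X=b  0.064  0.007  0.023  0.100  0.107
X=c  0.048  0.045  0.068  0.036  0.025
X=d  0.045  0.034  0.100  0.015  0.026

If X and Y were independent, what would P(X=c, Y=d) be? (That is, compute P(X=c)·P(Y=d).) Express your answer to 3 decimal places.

P(X=c) = 0.048 + 0.045 + 0.068 + 0.036 + 0.025 = 0.222.
P(Y=d) = 0.010 + 0.100 + 0.036 + 0.015 = 0.161.
Product: 0.222 × 0.161 = 0.036.

0.036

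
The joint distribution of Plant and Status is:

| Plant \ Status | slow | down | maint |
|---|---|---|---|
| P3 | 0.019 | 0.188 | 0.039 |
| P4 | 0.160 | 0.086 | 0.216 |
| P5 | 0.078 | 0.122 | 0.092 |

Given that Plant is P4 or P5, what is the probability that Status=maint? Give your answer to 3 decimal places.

P(Plant=P4) = 0.160 + 0.086 + 0.216 = 0.462.
P(Plant=P5) = 0.078 + 0.122 + 0.092 = 0.292.
P(Plant ∈ {P4, P5}) = 0.462 + 0.292 = 0.754; P(Status=maint, Plant ∈ {P4, P5}) = 0.216 + 0.092 = 0.308.
P(Status=maint | Plant ∈ {P4, P5}) = 0.308/0.754 = 0.408.

0.408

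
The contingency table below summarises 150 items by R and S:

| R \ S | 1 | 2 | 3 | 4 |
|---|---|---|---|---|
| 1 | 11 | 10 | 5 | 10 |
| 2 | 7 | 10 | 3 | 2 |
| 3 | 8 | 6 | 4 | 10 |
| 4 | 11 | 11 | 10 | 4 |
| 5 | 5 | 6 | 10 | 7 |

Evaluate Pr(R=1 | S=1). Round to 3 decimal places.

Total with S=1: 11 + 7 + 8 + 11 + 5 = 42.
P(R=1 | S=1) = 11/42 = 0.262.

0.262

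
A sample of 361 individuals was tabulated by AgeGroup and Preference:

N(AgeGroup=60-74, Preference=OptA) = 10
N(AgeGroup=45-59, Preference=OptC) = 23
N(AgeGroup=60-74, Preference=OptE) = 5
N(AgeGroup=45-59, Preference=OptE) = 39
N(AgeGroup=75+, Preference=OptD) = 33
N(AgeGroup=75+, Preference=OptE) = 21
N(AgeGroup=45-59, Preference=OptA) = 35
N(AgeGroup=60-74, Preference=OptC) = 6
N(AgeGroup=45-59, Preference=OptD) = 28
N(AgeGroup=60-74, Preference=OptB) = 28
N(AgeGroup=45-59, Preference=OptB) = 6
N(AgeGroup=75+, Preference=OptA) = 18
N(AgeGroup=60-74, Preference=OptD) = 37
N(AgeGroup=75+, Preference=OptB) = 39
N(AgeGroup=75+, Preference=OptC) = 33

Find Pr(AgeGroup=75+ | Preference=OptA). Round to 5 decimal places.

0.28571

Total with Preference=OptA: 35 + 10 + 18 = 63.
P(AgeGroup=75+ | Preference=OptA) = 18/63 = 0.28571.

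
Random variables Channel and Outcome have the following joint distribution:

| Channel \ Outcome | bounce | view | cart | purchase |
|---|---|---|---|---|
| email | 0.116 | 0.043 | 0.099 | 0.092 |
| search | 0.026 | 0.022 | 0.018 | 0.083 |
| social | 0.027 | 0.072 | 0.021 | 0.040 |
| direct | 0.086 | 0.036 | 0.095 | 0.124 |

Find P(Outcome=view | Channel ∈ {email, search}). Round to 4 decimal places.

P(Channel=email) = 0.116 + 0.043 + 0.099 + 0.092 = 0.350.
P(Channel=search) = 0.026 + 0.022 + 0.018 + 0.083 = 0.149.
P(Channel ∈ {email, search}) = 0.350 + 0.149 = 0.499; P(Outcome=view, Channel ∈ {email, search}) = 0.043 + 0.022 = 0.065.
P(Outcome=view | Channel ∈ {email, search}) = 0.065/0.499 = 0.1303.

0.1303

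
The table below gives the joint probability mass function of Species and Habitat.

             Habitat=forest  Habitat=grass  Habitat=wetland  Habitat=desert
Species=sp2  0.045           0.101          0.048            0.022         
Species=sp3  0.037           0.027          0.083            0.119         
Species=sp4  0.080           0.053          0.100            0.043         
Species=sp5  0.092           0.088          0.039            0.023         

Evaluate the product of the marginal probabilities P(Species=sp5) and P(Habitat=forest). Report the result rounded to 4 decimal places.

P(Species=sp5) = 0.092 + 0.088 + 0.039 + 0.023 = 0.242.
P(Habitat=forest) = 0.045 + 0.037 + 0.080 + 0.092 = 0.254.
Product: 0.242 × 0.254 = 0.0615.

0.0615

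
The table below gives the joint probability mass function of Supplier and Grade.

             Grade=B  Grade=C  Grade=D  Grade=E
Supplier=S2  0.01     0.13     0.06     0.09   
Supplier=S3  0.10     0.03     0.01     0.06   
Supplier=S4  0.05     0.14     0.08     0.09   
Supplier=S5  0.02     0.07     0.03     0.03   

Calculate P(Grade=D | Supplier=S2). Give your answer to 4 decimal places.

0.2069

P(Supplier=S2) = 0.01 + 0.13 + 0.06 + 0.09 = 0.29.
P(Grade=D | Supplier=S2) = 0.06/0.29 = 0.2069.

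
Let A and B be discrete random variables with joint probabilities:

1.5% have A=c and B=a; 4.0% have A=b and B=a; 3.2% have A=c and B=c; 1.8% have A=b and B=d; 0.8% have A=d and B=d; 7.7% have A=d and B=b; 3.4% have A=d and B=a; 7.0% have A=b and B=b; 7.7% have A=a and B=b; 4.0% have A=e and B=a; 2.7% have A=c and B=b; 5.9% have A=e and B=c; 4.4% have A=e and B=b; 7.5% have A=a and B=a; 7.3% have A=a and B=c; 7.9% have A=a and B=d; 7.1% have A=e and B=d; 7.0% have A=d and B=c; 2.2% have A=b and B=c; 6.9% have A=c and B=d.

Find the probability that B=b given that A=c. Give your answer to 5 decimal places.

P(A=c) = 0.015 + 0.027 + 0.032 + 0.069 = 0.143.
P(B=b | A=c) = 0.027/0.143 = 0.18881.

0.18881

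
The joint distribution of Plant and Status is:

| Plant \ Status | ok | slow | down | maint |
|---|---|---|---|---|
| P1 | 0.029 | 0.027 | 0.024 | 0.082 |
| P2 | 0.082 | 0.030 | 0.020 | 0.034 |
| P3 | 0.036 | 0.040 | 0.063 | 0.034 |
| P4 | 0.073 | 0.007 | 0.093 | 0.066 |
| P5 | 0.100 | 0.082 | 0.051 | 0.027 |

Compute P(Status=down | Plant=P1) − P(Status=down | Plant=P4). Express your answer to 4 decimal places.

-0.2410

P(Plant=P1) = 0.029 + 0.027 + 0.024 + 0.082 = 0.162; P(Status=down | Plant=P1) = 0.024/0.162 = 0.14815.
P(Plant=P4) = 0.073 + 0.007 + 0.093 + 0.066 = 0.239; P(Status=down | Plant=P4) = 0.093/0.239 = 0.38912.
Difference = -0.2410.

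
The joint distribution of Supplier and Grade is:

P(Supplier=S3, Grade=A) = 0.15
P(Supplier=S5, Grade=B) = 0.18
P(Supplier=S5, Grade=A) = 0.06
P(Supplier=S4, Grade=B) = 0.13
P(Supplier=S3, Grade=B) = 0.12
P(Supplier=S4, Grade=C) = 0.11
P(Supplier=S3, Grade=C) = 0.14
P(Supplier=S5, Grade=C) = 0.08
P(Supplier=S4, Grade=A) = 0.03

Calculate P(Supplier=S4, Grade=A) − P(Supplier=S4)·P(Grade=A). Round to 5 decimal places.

P(Supplier=S4) = 0.03 + 0.13 + 0.11 = 0.27.
P(Grade=A) = 0.15 + 0.03 + 0.06 = 0.24.
P(Supplier=S4, Grade=A) − P(Supplier=S4)P(Grade=A) = 0.03 − 0.27×0.24 = -0.03480.

-0.03480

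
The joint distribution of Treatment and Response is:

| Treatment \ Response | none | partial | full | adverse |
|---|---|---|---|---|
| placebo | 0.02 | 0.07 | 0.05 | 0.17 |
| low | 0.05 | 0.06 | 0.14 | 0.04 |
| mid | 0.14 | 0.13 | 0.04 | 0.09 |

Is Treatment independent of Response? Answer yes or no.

P(Treatment=placebo) = 0.31 and P(Response=adverse) = 0.30, so their product is 0.0930, but P(Treatment=placebo, Response=adverse) = 0.17. Since these differ, Treatment and Response are not independent.

no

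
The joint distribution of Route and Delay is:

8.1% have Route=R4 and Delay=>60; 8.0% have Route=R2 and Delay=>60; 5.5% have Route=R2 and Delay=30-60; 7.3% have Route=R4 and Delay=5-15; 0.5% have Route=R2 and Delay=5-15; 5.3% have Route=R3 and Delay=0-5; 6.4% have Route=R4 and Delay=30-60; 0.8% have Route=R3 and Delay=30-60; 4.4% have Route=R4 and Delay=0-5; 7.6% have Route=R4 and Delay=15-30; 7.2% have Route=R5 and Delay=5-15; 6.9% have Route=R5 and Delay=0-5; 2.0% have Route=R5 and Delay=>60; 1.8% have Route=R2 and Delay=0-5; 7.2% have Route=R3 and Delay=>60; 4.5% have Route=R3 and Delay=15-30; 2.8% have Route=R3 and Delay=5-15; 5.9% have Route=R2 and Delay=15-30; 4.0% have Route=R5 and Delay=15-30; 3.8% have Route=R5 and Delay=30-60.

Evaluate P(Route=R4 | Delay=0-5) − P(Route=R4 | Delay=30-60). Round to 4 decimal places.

P(Delay=0-5) = 0.018 + 0.053 + 0.044 + 0.069 = 0.184; P(Route=R4 | Delay=0-5) = 0.044/0.184 = 0.23913.
P(Delay=30-60) = 0.055 + 0.008 + 0.064 + 0.038 = 0.165; P(Route=R4 | Delay=30-60) = 0.064/0.165 = 0.38788.
Difference = -0.1487.

-0.1487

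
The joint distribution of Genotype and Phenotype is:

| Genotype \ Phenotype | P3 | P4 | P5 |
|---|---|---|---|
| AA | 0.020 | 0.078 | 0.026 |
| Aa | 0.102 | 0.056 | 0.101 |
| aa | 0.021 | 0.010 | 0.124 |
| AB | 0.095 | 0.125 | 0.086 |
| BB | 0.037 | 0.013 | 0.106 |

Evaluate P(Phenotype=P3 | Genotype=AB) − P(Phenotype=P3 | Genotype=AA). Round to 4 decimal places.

0.1492

P(Genotype=AB) = 0.095 + 0.125 + 0.086 = 0.306; P(Phenotype=P3 | Genotype=AB) = 0.095/0.306 = 0.31046.
P(Genotype=AA) = 0.020 + 0.078 + 0.026 = 0.124; P(Phenotype=P3 | Genotype=AA) = 0.020/0.124 = 0.16129.
Difference = 0.1492.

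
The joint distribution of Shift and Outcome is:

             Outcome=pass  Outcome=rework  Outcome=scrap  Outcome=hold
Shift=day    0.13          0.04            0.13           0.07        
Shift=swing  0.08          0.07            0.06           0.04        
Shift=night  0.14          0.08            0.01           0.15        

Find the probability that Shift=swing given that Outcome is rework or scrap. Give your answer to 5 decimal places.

0.33333

P(Outcome=rework) = 0.04 + 0.07 + 0.08 = 0.19.
P(Outcome=scrap) = 0.13 + 0.06 + 0.01 = 0.20.
P(Outcome ∈ {rework, scrap}) = 0.19 + 0.20 = 0.39; P(Shift=swing, Outcome ∈ {rework, scrap}) = 0.07 + 0.06 = 0.13.
P(Shift=swing | Outcome ∈ {rework, scrap}) = 0.13/0.39 = 0.33333.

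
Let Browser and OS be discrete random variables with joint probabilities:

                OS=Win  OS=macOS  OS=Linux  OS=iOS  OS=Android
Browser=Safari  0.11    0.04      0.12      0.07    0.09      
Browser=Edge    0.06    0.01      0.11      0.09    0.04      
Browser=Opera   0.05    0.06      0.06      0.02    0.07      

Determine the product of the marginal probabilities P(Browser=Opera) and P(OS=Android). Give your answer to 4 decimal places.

P(Browser=Opera) = 0.05 + 0.06 + 0.06 + 0.02 + 0.07 = 0.26.
P(OS=Android) = 0.09 + 0.04 + 0.07 = 0.20.
Product: 0.26 × 0.20 = 0.0520.

0.0520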